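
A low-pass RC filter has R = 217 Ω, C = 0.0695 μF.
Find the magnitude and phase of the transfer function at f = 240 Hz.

Step 1 — Angular frequency: ω = 2π·240 = 1508 rad/s.
Step 2 — Transfer function: H(jω) = 1/(1 + jωRC).
Step 3 — Denominator: 1 + jωRC = 1 + j·1508·217·6.95e-08 = 1 + j0.02274.
Step 4 — H = 0.9995 - j0.02273.
Step 5 — Magnitude: |H| = 0.9997 (-0.0 dB); phase: φ = -1.3°.

|H| = 0.9997 (-0.0 dB), φ = -1.3°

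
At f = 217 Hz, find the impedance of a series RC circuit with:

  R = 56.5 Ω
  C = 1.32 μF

Step 1 — Angular frequency: ω = 2π·f = 2π·217 = 1363 rad/s.
Step 2 — Component impedances:
  R: Z = R = 56.5 Ω
  C: Z = 1/(jωC) = -j/(ω·C) = 0 - j555.6 Ω
Step 3 — Series combination: Z_total = R + C = 56.5 - j555.6 Ω = 558.5∠-84.2° Ω.

Z = 56.5 - j555.6 Ω = 558.5∠-84.2° Ω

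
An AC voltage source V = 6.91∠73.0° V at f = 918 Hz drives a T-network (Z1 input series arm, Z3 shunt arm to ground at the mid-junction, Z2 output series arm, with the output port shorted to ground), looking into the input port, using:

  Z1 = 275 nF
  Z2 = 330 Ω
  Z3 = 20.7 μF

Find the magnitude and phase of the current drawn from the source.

Step 1 — Angular frequency: ω = 2π·f = 2π·918 = 5768 rad/s.
Step 2 — Component impedances:
  Z1: Z = 1/(jωC) = -j/(ω·C) = 0 - j630.4 Ω
  Z2: Z = R = 330 Ω
  Z3: Z = 1/(jωC) = -j/(ω·C) = 0 - j8.375 Ω
Step 3 — With the output port shorted to ground, the output series arm Z2 runs from the junction to ground; the shunt arm Z3 also runs from the junction to ground. They appear in parallel: Z3 || Z2 = 0.2124 - j8.37 Ω.
Step 4 — Series with input arm Z1: Z_in = Z1 + (Z3 || Z2) = 0.2124 - j638.8 Ω = 638.8∠-90.0° Ω.
Step 5 — Source phasor: V = 6.91∠73.0° V = 2.02 + j6.608 V.
Step 6 — Ohm's law: I = V / Z_total = (2.02 + j6.608) / (0.2124 - j638.8) = -0.01034 + j0.003166 A.
Step 7 — Convert to polar: |I| = 0.01082 A, ∠I = 163.0°.

I = 0.01082∠163.0° A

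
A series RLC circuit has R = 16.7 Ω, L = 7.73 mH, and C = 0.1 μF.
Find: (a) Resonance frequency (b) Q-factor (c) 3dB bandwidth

Step 1 — Resonance: ω₀ = 1/√(LC) = 1/√(0.00773·1e-07) = 3.597e+04 rad/s.
Step 2 — f₀ = ω₀/(2π) = 5724 Hz.
Step 3 — Series Q: Q = ω₀L/R = 3.597e+04·0.00773/16.7 = 16.65.
Step 4 — Bandwidth: Δω = ω₀/Q = 2160 rad/s; BW = Δω/(2π) = 343.8 Hz.

(a) f₀ = 5724 Hz  (b) Q = 16.65  (c) BW = 343.8 Hz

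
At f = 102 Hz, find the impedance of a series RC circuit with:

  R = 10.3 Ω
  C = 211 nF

Step 1 — Angular frequency: ω = 2π·f = 2π·102 = 640.9 rad/s.
Step 2 — Component impedances:
  R: Z = R = 10.3 Ω
  C: Z = 1/(jωC) = -j/(ω·C) = 0 - j7395 Ω
Step 3 — Series combination: Z_total = R + C = 10.3 - j7395 Ω = 7395∠-89.9° Ω.

Z = 10.3 - j7395 Ω = 7395∠-89.9° Ω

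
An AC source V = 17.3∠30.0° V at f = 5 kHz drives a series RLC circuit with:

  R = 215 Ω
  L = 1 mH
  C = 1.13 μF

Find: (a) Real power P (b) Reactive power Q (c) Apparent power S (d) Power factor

Step 1 — Angular frequency: ω = 2π·f = 2π·5000 = 3.142e+04 rad/s.
Step 2 — Component impedances:
  R: Z = R = 215 Ω
  L: Z = jωL = j·3.142e+04·0.001 = 0 + j31.42 Ω
  C: Z = 1/(jωC) = -j/(ω·C) = 0 - j28.17 Ω
Step 3 — Series combination: Z_total = R + L + C = 215 + j3.247 Ω = 215∠0.9° Ω.
Step 4 — Source phasor: V = 17.3∠30.0° V = 14.98 + j8.65 V.
Step 5 — Current: I = V / Z = 0.07028 + j0.03917 A = 0.08046∠29.1° A.
Step 6 — Complex power: S = V·I* = 1.392 + j0.02102 VA.
Step 7 — Real power: P = Re(S) = 1.392 W.
Step 8 — Reactive power: Q = Im(S) = 0.02102 VAR.
Step 9 — Apparent power: |S| = 1.392 VA.
Step 10 — Power factor: PF = P/|S| = 0.9999 (lagging).

(a) P = 1.392 W  (b) Q = 0.02102 VAR  (c) S = 1.392 VA  (d) PF = 0.9999 (lagging)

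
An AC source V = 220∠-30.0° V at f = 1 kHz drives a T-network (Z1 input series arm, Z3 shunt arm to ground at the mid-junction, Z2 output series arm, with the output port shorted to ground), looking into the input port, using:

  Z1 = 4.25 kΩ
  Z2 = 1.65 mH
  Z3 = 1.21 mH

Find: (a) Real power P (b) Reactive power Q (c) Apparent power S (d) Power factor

Step 1 — Angular frequency: ω = 2π·f = 2π·1000 = 6283 rad/s.
Step 2 — Component impedances:
  Z1: Z = R = 4250 Ω
  Z2: Z = jωL = j·6283·0.00165 = 0 + j10.37 Ω
  Z3: Z = jωL = j·6283·0.00121 = 0 + j7.603 Ω
Step 3 — With the output port shorted to ground, the output series arm Z2 runs from the junction to ground; the shunt arm Z3 also runs from the junction to ground. They appear in parallel: Z3 || Z2 = 0 + j4.386 Ω.
Step 4 — Series with input arm Z1: Z_in = Z1 + (Z3 || Z2) = 4250 + j4.386 Ω = 4250∠0.1° Ω.
Step 5 — Source phasor: V = 220∠-30.0° V = 190.5 - j110 V.
Step 6 — Current: I = V / Z = 0.0448 - j0.02593 A = 0.05176∠-30.1° A.
Step 7 — Complex power: S = V·I* = 11.39 + j0.01175 VA.
Step 8 — Real power: P = Re(S) = 11.39 W.
Step 9 — Reactive power: Q = Im(S) = 0.01175 VAR.
Step 10 — Apparent power: |S| = 11.39 VA.
Step 11 — Power factor: PF = P/|S| = 1 (lagging).

(a) P = 11.39 W  (b) Q = 0.01175 VAR  (c) S = 11.39 VA  (d) PF = 1 (lagging)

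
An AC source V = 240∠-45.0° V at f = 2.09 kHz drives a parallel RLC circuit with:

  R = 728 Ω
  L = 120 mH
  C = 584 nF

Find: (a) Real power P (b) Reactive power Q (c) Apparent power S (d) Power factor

Step 1 — Angular frequency: ω = 2π·f = 2π·2090 = 1.313e+04 rad/s.
Step 2 — Component impedances:
  R: Z = R = 728 Ω
  L: Z = jωL = j·1.313e+04·0.12 = 0 + j1576 Ω
  C: Z = 1/(jωC) = -j/(ω·C) = 0 - j130.4 Ω
Step 3 — Parallel combination: 1/Z_total = 1/R + 1/L + 1/C; Z_total = 26.74 - j136.9 Ω = 139.5∠-79.0° Ω.
Step 4 — Source phasor: V = 240∠-45.0° V = 169.7 - j169.7 V.
Step 5 — Current: I = V / Z = 1.427 + j0.9607 A = 1.72∠34.0° A.
Step 6 — Complex power: S = V·I* = 79.12 - j405.2 VA.
Step 7 — Real power: P = Re(S) = 79.12 W.
Step 8 — Reactive power: Q = Im(S) = -405.2 VAR.
Step 9 — Apparent power: |S| = 412.8 VA.
Step 10 — Power factor: PF = P/|S| = 0.1917 (leading).

(a) P = 79.12 W  (b) Q = -405.2 VAR  (c) S = 412.8 VA  (d) PF = 0.1917 (leading)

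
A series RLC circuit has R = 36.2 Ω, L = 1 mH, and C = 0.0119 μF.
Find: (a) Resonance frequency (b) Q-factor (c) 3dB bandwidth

Step 1 — Resonance condition Im(Z)=0 gives ω₀ = 1/√(LC).
Step 2 — ω₀ = 1/√(0.001·1.19e-08) = 2.899e+05 rad/s.
Step 3 — f₀ = ω₀/(2π) = 4.614e+04 Hz.
Step 4 — Series Q: Q = ω₀L/R = 2.899e+05·0.001/36.2 = 8.008.
Step 5 — 3dB bandwidth: Δω = ω₀/Q = 3.62e+04 rad/s; BW = Δω/(2π) = 5761 Hz.

(a) f₀ = 4.614e+04 Hz  (b) Q = 8.008  (c) BW = 5761 Hz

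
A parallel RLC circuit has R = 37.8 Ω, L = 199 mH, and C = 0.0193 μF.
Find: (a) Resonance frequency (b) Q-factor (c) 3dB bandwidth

Step 1 — Resonance: ω₀ = 1/√(LC) = 1/√(0.199·1.93e-08) = 1.614e+04 rad/s.
Step 2 — f₀ = ω₀/(2π) = 2568 Hz.
Step 3 — Parallel Q: Q = R/(ω₀L) = 37.8/(1.614e+04·0.199) = 0.01177.
Step 4 — Bandwidth: Δω = ω₀/Q = 1.371e+06 rad/s; BW = Δω/(2π) = 2.182e+05 Hz.

(a) f₀ = 2568 Hz  (b) Q = 0.01177  (c) BW = 2.182e+05 Hz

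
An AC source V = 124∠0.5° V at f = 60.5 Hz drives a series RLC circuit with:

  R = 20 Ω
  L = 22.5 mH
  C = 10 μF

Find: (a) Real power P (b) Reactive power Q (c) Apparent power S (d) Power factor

Step 1 — Angular frequency: ω = 2π·f = 2π·60.5 = 380.1 rad/s.
Step 2 — Component impedances:
  R: Z = R = 20 Ω
  L: Z = jωL = j·380.1·0.0225 = 0 + j8.553 Ω
  C: Z = 1/(jωC) = -j/(ω·C) = 0 - j263.1 Ω
Step 3 — Series combination: Z_total = R + L + C = 20 - j254.5 Ω = 255.3∠-85.5° Ω.
Step 4 — Source phasor: V = 124∠0.5° V = 124 + j1.082 V.
Step 5 — Current: I = V / Z = 0.03382 + j0.4845 A = 0.4857∠86.0° A.
Step 6 — Complex power: S = V·I* = 4.718 - j60.04 VA.
Step 7 — Real power: P = Re(S) = 4.718 W.
Step 8 — Reactive power: Q = Im(S) = -60.04 VAR.
Step 9 — Apparent power: |S| = 60.23 VA.
Step 10 — Power factor: PF = P/|S| = 0.07834 (leading).

(a) P = 4.718 W  (b) Q = -60.04 VAR  (c) S = 60.23 VA  (d) PF = 0.07834 (leading)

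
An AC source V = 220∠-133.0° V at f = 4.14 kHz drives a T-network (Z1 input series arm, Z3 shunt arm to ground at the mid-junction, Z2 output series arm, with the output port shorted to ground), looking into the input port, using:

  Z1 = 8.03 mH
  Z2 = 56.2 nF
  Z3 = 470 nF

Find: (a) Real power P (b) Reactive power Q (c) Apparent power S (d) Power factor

Step 1 — Angular frequency: ω = 2π·f = 2π·4140 = 2.601e+04 rad/s.
Step 2 — Component impedances:
  Z1: Z = jωL = j·2.601e+04·0.00803 = 0 + j208.9 Ω
  Z2: Z = 1/(jωC) = -j/(ω·C) = 0 - j684 Ω
  Z3: Z = 1/(jωC) = -j/(ω·C) = 0 - j81.79 Ω
Step 3 — With the output port shorted to ground, the output series arm Z2 runs from the junction to ground; the shunt arm Z3 also runs from the junction to ground. They appear in parallel: Z3 || Z2 = 0 - j73.06 Ω.
Step 4 — Series with input arm Z1: Z_in = Z1 + (Z3 || Z2) = 0 + j135.8 Ω = 135.8∠90.0° Ω.
Step 5 — Source phasor: V = 220∠-133.0° V = -150 - j160.9 V.
Step 6 — Current: I = V / Z = -1.185 + j1.105 A = 1.62∠137.0° A.
Step 7 — Complex power: S = V·I* = 0 + j356.4 VA.
Step 8 — Real power: P = Re(S) = 0 W.
Step 9 — Reactive power: Q = Im(S) = 356.4 VAR.
Step 10 — Apparent power: |S| = 356.4 VA.
Step 11 — Power factor: PF = P/|S| = 0 (lagging).

(a) P = 0 W  (b) Q = 356.4 VAR  (c) S = 356.4 VA  (d) PF = 0 (lagging)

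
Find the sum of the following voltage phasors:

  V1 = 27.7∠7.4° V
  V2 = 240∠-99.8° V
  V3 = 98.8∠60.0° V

Step 1 — Convert each phasor to rectangular form:
  V1 = 27.7·(cos(7.4°) + j·sin(7.4°)) = 27.47 + j3.568 V
  V2 = 240·(cos(-99.8°) + j·sin(-99.8°)) = -40.85 - j236.5 V
  V3 = 98.8·(cos(60.0°) + j·sin(60.0°)) = 49.4 + j85.56 V
Step 2 — Sum components: V_total = 36.02 - j147.4 V.
Step 3 — Convert to polar: |V_total| = 151.7 V, ∠V_total = -76.3°.

V_total = 151.7∠-76.3° V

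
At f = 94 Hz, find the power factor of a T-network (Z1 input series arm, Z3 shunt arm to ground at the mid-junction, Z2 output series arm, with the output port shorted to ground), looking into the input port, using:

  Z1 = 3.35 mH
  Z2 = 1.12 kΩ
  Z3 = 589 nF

Step 1 — Angular frequency: ω = 2π·f = 2π·94 = 590.6 rad/s.
Step 2 — Component impedances:
  Z1: Z = jωL = j·590.6·0.00335 = 0 + j1.979 Ω
  Z2: Z = R = 1120 Ω
  Z3: Z = 1/(jωC) = -j/(ω·C) = 0 - j2875 Ω
Step 3 — With the output port shorted to ground, the output series arm Z2 runs from the junction to ground; the shunt arm Z3 also runs from the junction to ground. They appear in parallel: Z3 || Z2 = 972.4 - j378.9 Ω.
Step 4 — Series with input arm Z1: Z_in = Z1 + (Z3 || Z2) = 972.4 - j376.9 Ω = 1043∠-21.2° Ω.
Step 5 — Power factor: PF = cos(φ) = Re(Z)/|Z| = 972.39/1042.9 = 0.9324.
Step 6 — Type: Im(Z) = -376.9 ⇒ leading (phase φ = -21.2°).

PF = 0.9324 (leading, φ = -21.2°)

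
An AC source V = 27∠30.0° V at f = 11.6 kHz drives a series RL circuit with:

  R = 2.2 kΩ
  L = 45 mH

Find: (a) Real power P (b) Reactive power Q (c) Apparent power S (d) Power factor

Step 1 — Angular frequency: ω = 2π·f = 2π·1.16e+04 = 7.288e+04 rad/s.
Step 2 — Component impedances:
  R: Z = R = 2200 Ω
  L: Z = jωL = j·7.288e+04·0.045 = 0 + j3280 Ω
Step 3 — Series combination: Z_total = R + L = 2200 + j3280 Ω = 3949∠56.1° Ω.
Step 4 — Source phasor: V = 27∠30.0° V = 23.38 + j13.5 V.
Step 5 — Current: I = V / Z = 0.006137 - j0.003013 A = 0.006837∠-26.1° A.
Step 6 — Complex power: S = V·I* = 0.1028 + j0.1533 VA.
Step 7 — Real power: P = Re(S) = 0.1028 W.
Step 8 — Reactive power: Q = Im(S) = 0.1533 VAR.
Step 9 — Apparent power: |S| = 0.1846 VA.
Step 10 — Power factor: PF = P/|S| = 0.5571 (lagging).

(a) P = 0.1028 W  (b) Q = 0.1533 VAR  (c) S = 0.1846 VA  (d) PF = 0.5571 (lagging)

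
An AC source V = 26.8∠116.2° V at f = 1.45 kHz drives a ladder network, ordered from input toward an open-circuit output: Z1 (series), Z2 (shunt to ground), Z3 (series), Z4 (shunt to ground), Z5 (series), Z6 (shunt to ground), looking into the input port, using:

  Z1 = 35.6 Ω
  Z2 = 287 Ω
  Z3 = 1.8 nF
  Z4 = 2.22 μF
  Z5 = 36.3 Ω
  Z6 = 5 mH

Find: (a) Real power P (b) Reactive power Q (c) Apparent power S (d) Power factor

Step 1 — Angular frequency: ω = 2π·f = 2π·1450 = 9111 rad/s.
Step 2 — Component impedances:
  Z1: Z = R = 35.6 Ω
  Z2: Z = R = 287 Ω
  Z3: Z = 1/(jωC) = -j/(ω·C) = 0 - j6.098e+04 Ω
  Z4: Z = 1/(jωC) = -j/(ω·C) = 0 - j49.44 Ω
  Z5: Z = R = 36.3 Ω
  Z6: Z = jωL = j·9111·0.005 = 0 + j45.55 Ω
Step 3 — Ladder network (open output): work backward from the far end, alternating series and parallel combinations. Z_in = 322.6 - j1.35 Ω = 322.6∠-0.2° Ω.
Step 4 — Source phasor: V = 26.8∠116.2° V = -11.83 + j24.05 V.
Step 5 — Current: I = V / Z = -0.03699 + j0.07439 A = 0.08308∠116.4° A.
Step 6 — Complex power: S = V·I* = 2.226 - j0.009316 VA.
Step 7 — Real power: P = Re(S) = 2.226 W.
Step 8 — Reactive power: Q = Im(S) = -0.009316 VAR.
Step 9 — Apparent power: |S| = 2.226 VA.
Step 10 — Power factor: PF = P/|S| = 1 (leading).

(a) P = 2.226 W  (b) Q = -0.009316 VAR  (c) S = 2.226 VA  (d) PF = 1 (leading)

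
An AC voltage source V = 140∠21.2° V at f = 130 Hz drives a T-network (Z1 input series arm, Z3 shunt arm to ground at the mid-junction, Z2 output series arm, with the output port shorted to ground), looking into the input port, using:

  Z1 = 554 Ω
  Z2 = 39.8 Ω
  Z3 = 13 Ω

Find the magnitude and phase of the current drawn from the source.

Step 1 — Angular frequency: ω = 2π·f = 2π·130 = 816.8 rad/s.
Step 2 — Component impedances:
  Z1: Z = R = 554 Ω
  Z2: Z = R = 39.8 Ω
  Z3: Z = R = 13 Ω
Step 3 — With the output port shorted to ground, the output series arm Z2 runs from the junction to ground; the shunt arm Z3 also runs from the junction to ground. They appear in parallel: Z3 || Z2 = 9.799 Ω.
Step 4 — Series with input arm Z1: Z_in = Z1 + (Z3 || Z2) = 563.8 Ω = 563.8∠0.0° Ω.
Step 5 — Source phasor: V = 140∠21.2° V = 130.5 + j50.63 V.
Step 6 — Ohm's law: I = V / Z_total = (130.5 + j50.63) / (563.8) = 0.2315 + j0.0898 A.
Step 7 — Convert to polar: |I| = 0.2483 A, ∠I = 21.2°.

I = 0.2483∠21.2° A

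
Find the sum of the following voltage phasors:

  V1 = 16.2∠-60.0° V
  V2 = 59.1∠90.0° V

Step 1 — Convert each phasor to rectangular form:
  V1 = 16.2·(cos(-60.0°) + j·sin(-60.0°)) = 8.1 - j14.03 V
  V2 = 59.1·(cos(90.0°) + j·sin(90.0°)) = 0 + j59.1 V
Step 2 — Sum components: V_total = 8.1 + j45.07 V.
Step 3 — Convert to polar: |V_total| = 45.79 V, ∠V_total = 79.8°.

V_total = 45.79∠79.8° V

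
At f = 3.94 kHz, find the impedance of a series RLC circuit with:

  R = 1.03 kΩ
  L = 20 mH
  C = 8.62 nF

Step 1 — Angular frequency: ω = 2π·f = 2π·3940 = 2.476e+04 rad/s.
Step 2 — Component impedances:
  R: Z = R = 1030 Ω
  L: Z = jωL = j·2.476e+04·0.02 = 0 + j495.1 Ω
  C: Z = 1/(jωC) = -j/(ω·C) = 0 - j4686 Ω
Step 3 — Series combination: Z_total = R + L + C = 1030 - j4191 Ω = 4316∠-76.2° Ω.

Z = 1030 - j4191 Ω = 4316∠-76.2° Ω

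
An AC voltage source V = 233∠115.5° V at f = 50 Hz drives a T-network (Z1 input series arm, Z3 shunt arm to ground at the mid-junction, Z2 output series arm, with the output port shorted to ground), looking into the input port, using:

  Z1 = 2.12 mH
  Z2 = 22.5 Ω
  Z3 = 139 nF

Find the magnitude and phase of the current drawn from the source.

Step 1 — Angular frequency: ω = 2π·f = 2π·50 = 314.2 rad/s.
Step 2 — Component impedances:
  Z1: Z = jωL = j·314.2·0.00212 = 0 + j0.666 Ω
  Z2: Z = R = 22.5 Ω
  Z3: Z = 1/(jωC) = -j/(ω·C) = 0 - j2.29e+04 Ω
Step 3 — With the output port shorted to ground, the output series arm Z2 runs from the junction to ground; the shunt arm Z3 also runs from the junction to ground. They appear in parallel: Z3 || Z2 = 22.5 - j0.02211 Ω.
Step 4 — Series with input arm Z1: Z_in = Z1 + (Z3 || Z2) = 22.5 + j0.6439 Ω = 22.51∠1.6° Ω.
Step 5 — Source phasor: V = 233∠115.5° V = -100.3 + j210.3 V.
Step 6 — Ohm's law: I = V / Z_total = (-100.3 + j210.3) / (22.5 + j0.6439) = -4.187 + j9.467 A.
Step 7 — Convert to polar: |I| = 10.35 A, ∠I = 113.9°.

I = 10.35∠113.9° A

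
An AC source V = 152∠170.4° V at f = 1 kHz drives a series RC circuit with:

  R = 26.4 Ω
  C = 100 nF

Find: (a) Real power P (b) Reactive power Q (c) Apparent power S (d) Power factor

Step 1 — Angular frequency: ω = 2π·f = 2π·1000 = 6283 rad/s.
Step 2 — Component impedances:
  R: Z = R = 26.4 Ω
  C: Z = 1/(jωC) = -j/(ω·C) = 0 - j1592 Ω
Step 3 — Series combination: Z_total = R + C = 26.4 - j1592 Ω = 1592∠-89.0° Ω.
Step 4 — Source phasor: V = 152∠170.4° V = -149.9 + j25.35 V.
Step 5 — Current: I = V / Z = -0.01748 - j0.09388 A = 0.09549∠-100.6° A.
Step 6 — Complex power: S = V·I* = 0.2407 - j14.51 VA.
Step 7 — Real power: P = Re(S) = 0.2407 W.
Step 8 — Reactive power: Q = Im(S) = -14.51 VAR.
Step 9 — Apparent power: |S| = 14.51 VA.
Step 10 — Power factor: PF = P/|S| = 0.01659 (leading).

(a) P = 0.2407 W  (b) Q = -14.51 VAR  (c) S = 14.51 VA  (d) PF = 0.01659 (leading)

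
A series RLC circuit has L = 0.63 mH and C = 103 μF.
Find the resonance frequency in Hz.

Step 1 — Resonance condition Im(Z)=0 gives ω₀ = 1/√(LC).
Step 2 — ω₀ = 1/√(0.00063·0.000103) = 3926 rad/s.
Step 3 — f₀ = ω₀/(2π) = 624.8 Hz.

f₀ = 624.8 Hz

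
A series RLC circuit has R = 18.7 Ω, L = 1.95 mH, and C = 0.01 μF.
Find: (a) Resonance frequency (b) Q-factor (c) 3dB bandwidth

Step 1 — Resonance condition Im(Z)=0 gives ω₀ = 1/√(LC).
Step 2 — ω₀ = 1/√(0.00195·1e-08) = 2.265e+05 rad/s.
Step 3 — f₀ = ω₀/(2π) = 3.604e+04 Hz.
Step 4 — Series Q: Q = ω₀L/R = 2.265e+05·0.00195/18.7 = 23.61.
Step 5 — 3dB bandwidth: Δω = ω₀/Q = 9590 rad/s; BW = Δω/(2π) = 1526 Hz.

(a) f₀ = 3.604e+04 Hz  (b) Q = 23.61  (c) BW = 1526 Hz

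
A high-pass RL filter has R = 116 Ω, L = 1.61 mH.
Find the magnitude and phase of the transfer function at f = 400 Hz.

Step 1 — Angular frequency: ω = 2π·400 = 2513 rad/s.
Step 2 — Transfer function: H(jω) = jωL/(R + jωL).
Step 3 — Numerator jωL = j·4.046; denominator R + jωL = 116 + j4.046.
Step 4 — H = 0.001215 + j0.03484.
Step 5 — Magnitude: |H| = 0.03486 (-29.2 dB); phase: φ = 88.0°.

|H| = 0.03486 (-29.2 dB), φ = 88.0°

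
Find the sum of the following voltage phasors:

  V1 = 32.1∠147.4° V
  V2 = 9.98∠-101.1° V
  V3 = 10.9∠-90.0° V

Step 1 — Convert each phasor to rectangular form:
  V1 = 32.1·(cos(147.4°) + j·sin(147.4°)) = -27.04 + j17.29 V
  V2 = 9.98·(cos(-101.1°) + j·sin(-101.1°)) = -1.921 - j9.793 V
  V3 = 10.9·(cos(-90.0°) + j·sin(-90.0°)) = 0 - j10.9 V
Step 2 — Sum components: V_total = -28.96 - j3.399 V.
Step 3 — Convert to polar: |V_total| = 29.16 V, ∠V_total = -173.3°.

V_total = 29.16∠-173.3° V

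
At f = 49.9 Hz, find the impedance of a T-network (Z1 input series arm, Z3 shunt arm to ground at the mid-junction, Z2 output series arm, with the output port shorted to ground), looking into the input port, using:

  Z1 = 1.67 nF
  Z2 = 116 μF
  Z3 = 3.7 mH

Step 1 — Angular frequency: ω = 2π·f = 2π·49.9 = 313.5 rad/s.
Step 2 — Component impedances:
  Z1: Z = 1/(jωC) = -j/(ω·C) = 0 - j1.91e+06 Ω
  Z2: Z = 1/(jωC) = -j/(ω·C) = 0 - j27.5 Ω
  Z3: Z = jωL = j·313.5·0.0037 = 0 + j1.16 Ω
Step 3 — With the output port shorted to ground, the output series arm Z2 runs from the junction to ground; the shunt arm Z3 also runs from the junction to ground. They appear in parallel: Z3 || Z2 = 0 + j1.211 Ω.
Step 4 — Series with input arm Z1: Z_in = Z1 + (Z3 || Z2) = 0 - j1.91e+06 Ω = 1.91e+06∠-90.0° Ω.

Z = 0 - j1.91e+06 Ω = 1.91e+06∠-90.0° Ω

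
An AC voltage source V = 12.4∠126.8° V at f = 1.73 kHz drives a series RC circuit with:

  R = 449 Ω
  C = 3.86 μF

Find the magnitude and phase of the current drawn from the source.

Step 1 — Angular frequency: ω = 2π·f = 2π·1730 = 1.087e+04 rad/s.
Step 2 — Component impedances:
  R: Z = R = 449 Ω
  C: Z = 1/(jωC) = -j/(ω·C) = 0 - j23.83 Ω
Step 3 — Series combination: Z_total = R + C = 449 - j23.83 Ω = 449.6∠-3.0° Ω.
Step 4 — Source phasor: V = 12.4∠126.8° V = -7.428 + j9.929 V.
Step 5 — Ohm's law: I = V / Z_total = (-7.428 + j9.929) / (449 - j23.83) = -0.01767 + j0.02118 A.
Step 6 — Convert to polar: |I| = 0.02758 A, ∠I = 129.8°.

I = 0.02758∠129.8° A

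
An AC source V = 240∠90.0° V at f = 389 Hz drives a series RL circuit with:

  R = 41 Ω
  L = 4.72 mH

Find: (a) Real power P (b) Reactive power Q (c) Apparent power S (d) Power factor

Step 1 — Angular frequency: ω = 2π·f = 2π·389 = 2444 rad/s.
Step 2 — Component impedances:
  R: Z = R = 41 Ω
  L: Z = jωL = j·2444·0.00472 = 0 + j11.54 Ω
Step 3 — Series combination: Z_total = R + L = 41 + j11.54 Ω = 42.59∠15.7° Ω.
Step 4 — Source phasor: V = 240∠90.0° V = 0 + j240 V.
Step 5 — Current: I = V / Z = 1.526 + j5.424 A = 5.635∠74.3° A.
Step 6 — Complex power: S = V·I* = 1302 + j366.3 VA.
Step 7 — Real power: P = Re(S) = 1302 W.
Step 8 — Reactive power: Q = Im(S) = 366.3 VAR.
Step 9 — Apparent power: |S| = 1352 VA.
Step 10 — Power factor: PF = P/|S| = 0.9626 (lagging).

(a) P = 1302 W  (b) Q = 366.3 VAR  (c) S = 1352 VA  (d) PF = 0.9626 (lagging)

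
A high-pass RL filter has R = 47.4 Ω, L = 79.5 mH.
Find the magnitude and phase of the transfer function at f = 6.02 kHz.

Step 1 — Angular frequency: ω = 2π·6020 = 3.782e+04 rad/s.
Step 2 — Transfer function: H(jω) = jωL/(R + jωL).
Step 3 — Numerator jωL = j·3007; denominator R + jωL = 47.4 + j3007.
Step 4 — H = 0.9998 + j0.01576.
Step 5 — Magnitude: |H| = 0.9999 (-0.0 dB); phase: φ = 0.9°.

|H| = 0.9999 (-0.0 dB), φ = 0.9°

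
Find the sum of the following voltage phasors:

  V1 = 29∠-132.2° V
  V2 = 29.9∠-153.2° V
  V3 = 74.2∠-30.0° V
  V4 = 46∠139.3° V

Step 1 — Convert each phasor to rectangular form:
  V1 = 29·(cos(-132.2°) + j·sin(-132.2°)) = -19.48 - j21.48 V
  V2 = 29.9·(cos(-153.2°) + j·sin(-153.2°)) = -26.69 - j13.48 V
  V3 = 74.2·(cos(-30.0°) + j·sin(-30.0°)) = 64.26 - j37.1 V
  V4 = 46·(cos(139.3°) + j·sin(139.3°)) = -34.87 + j30 V
Step 2 — Sum components: V_total = -16.78 - j42.07 V.
Step 3 — Convert to polar: |V_total| = 45.29 V, ∠V_total = -111.7°.

V_total = 45.29∠-111.7° V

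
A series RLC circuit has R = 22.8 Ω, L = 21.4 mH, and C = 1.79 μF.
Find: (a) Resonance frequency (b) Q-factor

Step 1 — Resonance condition Im(Z)=0 gives ω₀ = 1/√(LC).
Step 2 — ω₀ = 1/√(0.0214·1.79e-06) = 5109 rad/s.
Step 3 — f₀ = ω₀/(2π) = 813.2 Hz.
Step 4 — Series Q: Q = ω₀L/R = 5109·0.0214/22.8 = 4.796.

(a) f₀ = 813.2 Hz  (b) Q = 4.796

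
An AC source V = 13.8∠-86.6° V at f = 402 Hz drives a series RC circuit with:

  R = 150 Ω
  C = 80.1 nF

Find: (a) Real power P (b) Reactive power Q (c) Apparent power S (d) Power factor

Step 1 — Angular frequency: ω = 2π·f = 2π·402 = 2526 rad/s.
Step 2 — Component impedances:
  R: Z = R = 150 Ω
  C: Z = 1/(jωC) = -j/(ω·C) = 0 - j4943 Ω
Step 3 — Series combination: Z_total = R + C = 150 - j4943 Ω = 4945∠-88.3° Ω.
Step 4 — Source phasor: V = 13.8∠-86.6° V = 0.8184 - j13.78 V.
Step 5 — Current: I = V / Z = 0.00279 + j8.093e-05 A = 0.002791∠1.7° A.
Step 6 — Complex power: S = V·I* = 0.001168 - j0.03849 VA.
Step 7 — Real power: P = Re(S) = 0.001168 W.
Step 8 — Reactive power: Q = Im(S) = -0.03849 VAR.
Step 9 — Apparent power: |S| = 0.03851 VA.
Step 10 — Power factor: PF = P/|S| = 0.03033 (leading).

(a) P = 0.001168 W  (b) Q = -0.03849 VAR  (c) S = 0.03851 VA  (d) PF = 0.03033 (leading)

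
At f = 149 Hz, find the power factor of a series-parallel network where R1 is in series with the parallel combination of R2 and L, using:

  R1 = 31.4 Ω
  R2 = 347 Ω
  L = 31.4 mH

Step 1 — Angular frequency: ω = 2π·f = 2π·149 = 936.2 rad/s.
Step 2 — Component impedances:
  R1: Z = R = 31.4 Ω
  R2: Z = R = 347 Ω
  L: Z = jωL = j·936.2·0.0314 = 0 + j29.4 Ω
Step 3 — Parallel branch: R2 || L = 1/(1/R2 + 1/L) = 2.473 + j29.19 Ω.
Step 4 — Series with R1: Z_total = R1 + (R2 || L) = 33.87 + j29.19 Ω = 44.71∠40.8° Ω.
Step 5 — Power factor: PF = cos(φ) = Re(Z)/|Z| = 33.873/44.713 = 0.7576.
Step 6 — Type: Im(Z) = 29.19 ⇒ lagging (phase φ = 40.8°).

PF = 0.7576 (lagging, φ = 40.8°)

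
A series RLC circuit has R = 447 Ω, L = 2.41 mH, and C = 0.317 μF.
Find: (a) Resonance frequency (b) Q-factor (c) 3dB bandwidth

Step 1 — Resonance condition Im(Z)=0 gives ω₀ = 1/√(LC).
Step 2 — ω₀ = 1/√(0.00241·3.17e-07) = 3.618e+04 rad/s.
Step 3 — f₀ = ω₀/(2π) = 5758 Hz.
Step 4 — Series Q: Q = ω₀L/R = 3.618e+04·0.00241/447 = 0.1951.
Step 5 — 3dB bandwidth: Δω = ω₀/Q = 1.855e+05 rad/s; BW = Δω/(2π) = 2.952e+04 Hz.

(a) f₀ = 5758 Hz  (b) Q = 0.1951  (c) BW = 2.952e+04 Hz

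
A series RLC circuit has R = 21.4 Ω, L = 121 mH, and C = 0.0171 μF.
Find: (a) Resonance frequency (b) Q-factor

Step 1 — Resonance condition Im(Z)=0 gives ω₀ = 1/√(LC).
Step 2 — ω₀ = 1/√(0.121·1.71e-08) = 2.198e+04 rad/s.
Step 3 — f₀ = ω₀/(2π) = 3499 Hz.
Step 4 — Series Q: Q = ω₀L/R = 2.198e+04·0.121/21.4 = 124.3.

(a) f₀ = 3499 Hz  (b) Q = 124.3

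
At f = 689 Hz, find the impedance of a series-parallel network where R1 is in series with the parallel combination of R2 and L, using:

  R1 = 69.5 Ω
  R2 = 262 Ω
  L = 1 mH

Step 1 — Angular frequency: ω = 2π·f = 2π·689 = 4329 rad/s.
Step 2 — Component impedances:
  R1: Z = R = 69.5 Ω
  R2: Z = R = 262 Ω
  L: Z = jωL = j·4329·0.001 = 0 + j4.329 Ω
Step 3 — Parallel branch: R2 || L = 1/(1/R2 + 1/L) = 0.07151 + j4.328 Ω.
Step 4 — Series with R1: Z_total = R1 + (R2 || L) = 69.57 + j4.328 Ω = 69.71∠3.6° Ω.

Z = 69.57 + j4.328 Ω = 69.71∠3.6° Ω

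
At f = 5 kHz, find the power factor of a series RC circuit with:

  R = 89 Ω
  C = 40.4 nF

Step 1 — Angular frequency: ω = 2π·f = 2π·5000 = 3.142e+04 rad/s.
Step 2 — Component impedances:
  R: Z = R = 89 Ω
  C: Z = 1/(jωC) = -j/(ω·C) = 0 - j787.9 Ω
Step 3 — Series combination: Z_total = R + C = 89 - j787.9 Ω = 792.9∠-83.6° Ω.
Step 4 — Power factor: PF = cos(φ) = Re(Z)/|Z| = 89/792.9 = 0.1122.
Step 5 — Type: Im(Z) = -787.9 ⇒ leading (phase φ = -83.6°).

PF = 0.1122 (leading, φ = -83.6°)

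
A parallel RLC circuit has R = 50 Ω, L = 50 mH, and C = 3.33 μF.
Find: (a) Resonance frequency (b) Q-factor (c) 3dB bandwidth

Step 1 — Resonance: ω₀ = 1/√(LC) = 1/√(0.05·3.33e-06) = 2451 rad/s.
Step 2 — f₀ = ω₀/(2π) = 390 Hz.
Step 3 — Parallel Q: Q = R/(ω₀L) = 50/(2451·0.05) = 0.408.
Step 4 — Bandwidth: Δω = ω₀/Q = 6006 rad/s; BW = Δω/(2π) = 955.9 Hz.

(a) f₀ = 390 Hz  (b) Q = 0.408  (c) BW = 955.9 Hz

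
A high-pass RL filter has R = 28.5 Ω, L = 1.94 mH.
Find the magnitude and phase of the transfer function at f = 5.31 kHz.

Step 1 — Angular frequency: ω = 2π·5310 = 3.336e+04 rad/s.
Step 2 — Transfer function: H(jω) = jωL/(R + jωL).
Step 3 — Numerator jωL = j·64.73; denominator R + jωL = 28.5 + j64.73.
Step 4 — H = 0.8376 + j0.3688.
Step 5 — Magnitude: |H| = 0.9152 (-0.8 dB); phase: φ = 23.8°.

|H| = 0.9152 (-0.8 dB), φ = 23.8°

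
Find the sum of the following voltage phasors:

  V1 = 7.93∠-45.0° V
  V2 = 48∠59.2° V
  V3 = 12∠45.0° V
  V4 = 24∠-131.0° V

Step 1 — Convert each phasor to rectangular form:
  V1 = 7.93·(cos(-45.0°) + j·sin(-45.0°)) = 5.607 - j5.607 V
  V2 = 48·(cos(59.2°) + j·sin(59.2°)) = 24.58 + j41.23 V
  V3 = 12·(cos(45.0°) + j·sin(45.0°)) = 8.485 + j8.485 V
  V4 = 24·(cos(-131.0°) + j·sin(-131.0°)) = -15.75 - j18.11 V
Step 2 — Sum components: V_total = 22.93 + j25.99 V.
Step 3 — Convert to polar: |V_total| = 34.66 V, ∠V_total = 48.6°.

V_total = 34.66∠48.6° V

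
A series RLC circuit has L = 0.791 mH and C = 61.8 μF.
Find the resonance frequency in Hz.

Step 1 — Resonance condition Im(Z)=0 gives ω₀ = 1/√(LC).
Step 2 — ω₀ = 1/√(0.000791·6.18e-05) = 4523 rad/s.
Step 3 — f₀ = ω₀/(2π) = 719.8 Hz.

f₀ = 719.8 Hz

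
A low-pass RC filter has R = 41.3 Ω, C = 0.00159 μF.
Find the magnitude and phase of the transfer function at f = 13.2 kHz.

Step 1 — Angular frequency: ω = 2π·1.32e+04 = 8.294e+04 rad/s.
Step 2 — Transfer function: H(jω) = 1/(1 + jωRC).
Step 3 — Denominator: 1 + jωRC = 1 + j·8.294e+04·41.3·1.59e-09 = 1 + j0.005446.
Step 4 — H = 1 - j0.005446.
Step 5 — Magnitude: |H| = 1 (-0.0 dB); phase: φ = -0.3°.

|H| = 1 (-0.0 dB), φ = -0.3°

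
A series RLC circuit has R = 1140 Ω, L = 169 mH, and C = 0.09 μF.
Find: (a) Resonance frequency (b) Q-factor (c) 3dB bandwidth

Step 1 — Resonance: ω₀ = 1/√(LC) = 1/√(0.169·9e-08) = 8108 rad/s.
Step 2 — f₀ = ω₀/(2π) = 1290 Hz.
Step 3 — Series Q: Q = ω₀L/R = 8108·0.169/1140 = 1.202.
Step 4 — Bandwidth: Δω = ω₀/Q = 6746 rad/s; BW = Δω/(2π) = 1074 Hz.

(a) f₀ = 1290 Hz  (b) Q = 1.202  (c) BW = 1074 Hz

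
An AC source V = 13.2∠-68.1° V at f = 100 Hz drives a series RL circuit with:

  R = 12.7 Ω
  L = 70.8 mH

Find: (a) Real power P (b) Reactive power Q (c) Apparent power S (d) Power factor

Step 1 — Angular frequency: ω = 2π·f = 2π·100 = 628.3 rad/s.
Step 2 — Component impedances:
  R: Z = R = 12.7 Ω
  L: Z = jωL = j·628.3·0.0708 = 0 + j44.48 Ω
Step 3 — Series combination: Z_total = R + L = 12.7 + j44.48 Ω = 46.26∠74.1° Ω.
Step 4 — Source phasor: V = 13.2∠-68.1° V = 4.923 - j12.25 V.
Step 5 — Current: I = V / Z = -0.2254 - j0.175 A = 0.2853∠-142.2° A.
Step 6 — Complex power: S = V·I* = 1.034 + j3.622 VA.
Step 7 — Real power: P = Re(S) = 1.034 W.
Step 8 — Reactive power: Q = Im(S) = 3.622 VAR.
Step 9 — Apparent power: |S| = 3.766 VA.
Step 10 — Power factor: PF = P/|S| = 0.2745 (lagging).

(a) P = 1.034 W  (b) Q = 3.622 VAR  (c) S = 3.766 VA  (d) PF = 0.2745 (lagging)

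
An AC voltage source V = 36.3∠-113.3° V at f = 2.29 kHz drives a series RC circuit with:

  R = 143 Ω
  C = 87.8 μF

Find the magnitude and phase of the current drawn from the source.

Step 1 — Angular frequency: ω = 2π·f = 2π·2290 = 1.439e+04 rad/s.
Step 2 — Component impedances:
  R: Z = R = 143 Ω
  C: Z = 1/(jωC) = -j/(ω·C) = 0 - j0.7916 Ω
Step 3 — Series combination: Z_total = R + C = 143 - j0.7916 Ω = 143∠-0.3° Ω.
Step 4 — Source phasor: V = 36.3∠-113.3° V = -14.36 - j33.34 V.
Step 5 — Ohm's law: I = V / Z_total = (-14.36 - j33.34) / (143 - j0.7916) = -0.09911 - j0.2337 A.
Step 6 — Convert to polar: |I| = 0.2538 A, ∠I = -113.0°.

I = 0.2538∠-113.0° A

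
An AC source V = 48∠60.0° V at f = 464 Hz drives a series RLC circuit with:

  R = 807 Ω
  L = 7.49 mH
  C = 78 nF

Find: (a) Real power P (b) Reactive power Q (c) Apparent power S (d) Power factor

Step 1 — Angular frequency: ω = 2π·f = 2π·464 = 2915 rad/s.
Step 2 — Component impedances:
  R: Z = R = 807 Ω
  L: Z = jωL = j·2915·0.00749 = 0 + j21.84 Ω
  C: Z = 1/(jωC) = -j/(ω·C) = 0 - j4398 Ω
Step 3 — Series combination: Z_total = R + L + C = 807 - j4376 Ω = 4449∠-79.6° Ω.
Step 4 — Source phasor: V = 48∠60.0° V = 24 + j41.57 V.
Step 5 — Current: I = V / Z = -0.008209 + j0.006999 A = 0.01079∠139.6° A.
Step 6 — Complex power: S = V·I* = 0.09392 - j0.5092 VA.
Step 7 — Real power: P = Re(S) = 0.09392 W.
Step 8 — Reactive power: Q = Im(S) = -0.5092 VAR.
Step 9 — Apparent power: |S| = 0.5178 VA.
Step 10 — Power factor: PF = P/|S| = 0.1814 (leading).

(a) P = 0.09392 W  (b) Q = -0.5092 VAR  (c) S = 0.5178 VA  (d) PF = 0.1814 (leading)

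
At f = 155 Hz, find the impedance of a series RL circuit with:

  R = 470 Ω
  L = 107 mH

Step 1 — Angular frequency: ω = 2π·f = 2π·155 = 973.9 rad/s.
Step 2 — Component impedances:
  R: Z = R = 470 Ω
  L: Z = jωL = j·973.9·0.107 = 0 + j104.2 Ω
Step 3 — Series combination: Z_total = R + L = 470 + j104.2 Ω = 481.4∠12.5° Ω.

Z = 470 + j104.2 Ω = 481.4∠12.5° Ω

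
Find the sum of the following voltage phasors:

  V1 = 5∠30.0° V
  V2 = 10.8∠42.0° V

Step 1 — Convert each phasor to rectangular form:
  V1 = 5·(cos(30.0°) + j·sin(30.0°)) = 4.33 + j2.5 V
  V2 = 10.8·(cos(42.0°) + j·sin(42.0°)) = 8.026 + j7.227 V
Step 2 — Sum components: V_total = 12.36 + j9.727 V.
Step 3 — Convert to polar: |V_total| = 15.73 V, ∠V_total = 38.2°.

V_total = 15.73∠38.2° V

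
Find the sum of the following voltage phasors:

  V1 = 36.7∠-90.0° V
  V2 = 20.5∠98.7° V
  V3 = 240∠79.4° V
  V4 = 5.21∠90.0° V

Step 1 — Convert each phasor to rectangular form:
  V1 = 36.7·(cos(-90.0°) + j·sin(-90.0°)) = 0 - j36.7 V
  V2 = 20.5·(cos(98.7°) + j·sin(98.7°)) = -3.101 + j20.26 V
  V3 = 240·(cos(79.4°) + j·sin(79.4°)) = 44.15 + j235.9 V
  V4 = 5.21·(cos(90.0°) + j·sin(90.0°)) = 0 + j5.21 V
Step 2 — Sum components: V_total = 41.05 + j224.7 V.
Step 3 — Convert to polar: |V_total| = 228.4 V, ∠V_total = 79.6°.

V_total = 228.4∠79.6° V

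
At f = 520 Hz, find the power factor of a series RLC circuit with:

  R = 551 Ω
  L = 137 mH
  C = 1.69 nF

Step 1 — Angular frequency: ω = 2π·f = 2π·520 = 3267 rad/s.
Step 2 — Component impedances:
  R: Z = R = 551 Ω
  L: Z = jωL = j·3267·0.137 = 0 + j447.6 Ω
  C: Z = 1/(jωC) = -j/(ω·C) = 0 - j1.811e+05 Ω
Step 3 — Series combination: Z_total = R + L + C = 551 - j1.807e+05 Ω = 1.807e+05∠-89.8° Ω.
Step 4 — Power factor: PF = cos(φ) = Re(Z)/|Z| = 551/1.8066e+05 = 0.00305.
Step 5 — Type: Im(Z) = -1.807e+05 ⇒ leading (phase φ = -89.8°).

PF = 0.00305 (leading, φ = -89.8°)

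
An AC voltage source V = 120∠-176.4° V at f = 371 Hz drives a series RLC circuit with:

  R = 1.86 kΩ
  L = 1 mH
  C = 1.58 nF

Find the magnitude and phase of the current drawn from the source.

Step 1 — Angular frequency: ω = 2π·f = 2π·371 = 2331 rad/s.
Step 2 — Component impedances:
  R: Z = R = 1860 Ω
  L: Z = jωL = j·2331·0.001 = 0 + j2.331 Ω
  C: Z = 1/(jωC) = -j/(ω·C) = 0 - j2.715e+05 Ω
Step 3 — Series combination: Z_total = R + L + C = 1860 - j2.715e+05 Ω = 2.715e+05∠-89.6° Ω.
Step 4 — Source phasor: V = 120∠-176.4° V = -119.8 - j7.535 V.
Step 5 — Ohm's law: I = V / Z_total = (-119.8 - j7.535) / (1860 - j2.715e+05) = 2.473e-05 - j0.0004413 A.
Step 6 — Convert to polar: |I| = 0.000442 A, ∠I = -86.8°.

I = 0.000442∠-86.8° A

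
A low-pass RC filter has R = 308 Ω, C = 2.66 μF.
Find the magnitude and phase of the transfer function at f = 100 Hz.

Step 1 — Angular frequency: ω = 2π·100 = 628.3 rad/s.
Step 2 — Transfer function: H(jω) = 1/(1 + jωRC).
Step 3 — Denominator: 1 + jωRC = 1 + j·628.3·308·2.66e-06 = 1 + j0.5148.
Step 4 — H = 0.7905 - j0.4069.
Step 5 — Magnitude: |H| = 0.8891 (-1.0 dB); phase: φ = -27.2°.

|H| = 0.8891 (-1.0 dB), φ = -27.2°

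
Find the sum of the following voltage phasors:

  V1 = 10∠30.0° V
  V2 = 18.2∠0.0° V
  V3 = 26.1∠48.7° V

Step 1 — Convert each phasor to rectangular form:
  V1 = 10·(cos(30.0°) + j·sin(30.0°)) = 8.66 + j5 V
  V2 = 18.2·(cos(0.0°) + j·sin(0.0°)) = 18.2 V
  V3 = 26.1·(cos(48.7°) + j·sin(48.7°)) = 17.23 + j19.61 V
Step 2 — Sum components: V_total = 44.09 + j24.61 V.
Step 3 — Convert to polar: |V_total| = 50.49 V, ∠V_total = 29.2°.

V_total = 50.49∠29.2° V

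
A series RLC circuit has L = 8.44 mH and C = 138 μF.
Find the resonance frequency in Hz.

Step 1 — Resonance condition Im(Z)=0 gives ω₀ = 1/√(LC).
Step 2 — ω₀ = 1/√(0.00844·0.000138) = 926.6 rad/s.
Step 3 — f₀ = ω₀/(2π) = 147.5 Hz.

f₀ = 147.5 Hz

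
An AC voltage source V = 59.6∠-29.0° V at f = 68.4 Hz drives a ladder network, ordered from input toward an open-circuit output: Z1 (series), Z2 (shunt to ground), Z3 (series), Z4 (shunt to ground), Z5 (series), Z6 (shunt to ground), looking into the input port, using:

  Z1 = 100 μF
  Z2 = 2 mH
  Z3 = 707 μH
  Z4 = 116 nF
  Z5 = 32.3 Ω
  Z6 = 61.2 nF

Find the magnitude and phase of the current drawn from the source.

Step 1 — Angular frequency: ω = 2π·f = 2π·68.4 = 429.8 rad/s.
Step 2 — Component impedances:
  Z1: Z = 1/(jωC) = -j/(ω·C) = 0 - j23.27 Ω
  Z2: Z = jωL = j·429.8·0.002 = 0 + j0.8595 Ω
  Z3: Z = jωL = j·429.8·0.000707 = 0 + j0.3038 Ω
  Z4: Z = 1/(jωC) = -j/(ω·C) = 0 - j2.006e+04 Ω
  Z5: Z = R = 32.3 Ω
  Z6: Z = 1/(jωC) = -j/(ω·C) = 0 - j3.802e+04 Ω
Step 3 — Ladder network (open output): work backward from the far end, alternating series and parallel combinations. Z_in = 0 - j22.41 Ω = 22.41∠-90.0° Ω.
Step 4 — Source phasor: V = 59.6∠-29.0° V = 52.13 - j28.89 V.
Step 5 — Ohm's law: I = V / Z_total = (52.13 - j28.89) / (0 - j22.41) = 1.289 + j2.326 A.
Step 6 — Convert to polar: |I| = 2.66 A, ∠I = 61.0°.

I = 2.66∠61.0° A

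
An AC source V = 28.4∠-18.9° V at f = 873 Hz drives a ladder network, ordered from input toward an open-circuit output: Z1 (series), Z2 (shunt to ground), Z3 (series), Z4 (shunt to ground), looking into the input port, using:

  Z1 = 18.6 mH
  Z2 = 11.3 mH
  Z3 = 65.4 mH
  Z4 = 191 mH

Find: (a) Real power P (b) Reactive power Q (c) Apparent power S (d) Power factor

Step 1 — Angular frequency: ω = 2π·f = 2π·873 = 5485 rad/s.
Step 2 — Component impedances:
  Z1: Z = jωL = j·5485·0.0186 = 0 + j102 Ω
  Z2: Z = jωL = j·5485·0.0113 = 0 + j61.98 Ω
  Z3: Z = jωL = j·5485·0.0654 = 0 + j358.7 Ω
  Z4: Z = jωL = j·5485·0.191 = 0 + j1048 Ω
Step 3 — Ladder network (open output): work backward from the far end, alternating series and parallel combinations. Z_in = 0 + j161.4 Ω = 161.4∠90.0° Ω.
Step 4 — Source phasor: V = 28.4∠-18.9° V = 26.87 - j9.199 V.
Step 5 — Current: I = V / Z = -0.057 - j0.1665 A = 0.176∠-108.9° A.
Step 6 — Complex power: S = V·I* = 0 + j4.998 VA.
Step 7 — Real power: P = Re(S) = 0 W.
Step 8 — Reactive power: Q = Im(S) = 4.998 VAR.
Step 9 — Apparent power: |S| = 4.998 VA.
Step 10 — Power factor: PF = P/|S| = 0 (lagging).

(a) P = 0 W  (b) Q = 4.998 VAR  (c) S = 4.998 VA  (d) PF = 0 (lagging)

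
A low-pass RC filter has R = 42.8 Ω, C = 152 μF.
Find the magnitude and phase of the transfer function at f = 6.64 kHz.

Step 1 — Angular frequency: ω = 2π·6640 = 4.172e+04 rad/s.
Step 2 — Transfer function: H(jω) = 1/(1 + jωRC).
Step 3 — Denominator: 1 + jωRC = 1 + j·4.172e+04·42.8·0.000152 = 1 + j271.4.
Step 4 — H = 1.357e-05 - j0.003684.
Step 5 — Magnitude: |H| = 0.003684 (-48.7 dB); phase: φ = -89.8°.

|H| = 0.003684 (-48.7 dB), φ = -89.8°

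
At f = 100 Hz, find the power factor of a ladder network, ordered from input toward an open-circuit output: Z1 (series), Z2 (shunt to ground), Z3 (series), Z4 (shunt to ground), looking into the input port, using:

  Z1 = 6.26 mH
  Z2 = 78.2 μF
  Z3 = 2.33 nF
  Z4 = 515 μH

Step 1 — Angular frequency: ω = 2π·f = 2π·100 = 628.3 rad/s.
Step 2 — Component impedances:
  Z1: Z = jωL = j·628.3·0.00626 = 0 + j3.933 Ω
  Z2: Z = 1/(jωC) = -j/(ω·C) = 0 - j20.35 Ω
  Z3: Z = 1/(jωC) = -j/(ω·C) = 0 - j6.831e+05 Ω
  Z4: Z = jωL = j·628.3·0.000515 = 0 + j0.3236 Ω
Step 3 — Ladder network (open output): work backward from the far end, alternating series and parallel combinations. Z_in = 0 - j16.42 Ω = 16.42∠-90.0° Ω.
Step 4 — Power factor: PF = cos(φ) = Re(Z)/|Z| = 0/16.42 = 0.
Step 5 — Type: Im(Z) = -16.42 ⇒ leading (phase φ = -90.0°).

PF = 0 (leading, φ = -90.0°)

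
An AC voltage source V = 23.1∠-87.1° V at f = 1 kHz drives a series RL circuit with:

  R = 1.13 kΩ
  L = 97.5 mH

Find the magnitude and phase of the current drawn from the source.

Step 1 — Angular frequency: ω = 2π·f = 2π·1000 = 6283 rad/s.
Step 2 — Component impedances:
  R: Z = R = 1130 Ω
  L: Z = jωL = j·6283·0.0975 = 0 + j612.6 Ω
Step 3 — Series combination: Z_total = R + L = 1130 + j612.6 Ω = 1285∠28.5° Ω.
Step 4 — Source phasor: V = 23.1∠-87.1° V = 1.169 - j23.07 V.
Step 5 — Ohm's law: I = V / Z_total = (1.169 - j23.07) / (1130 + j612.6) = -0.007755 - j0.01621 A.
Step 6 — Convert to polar: |I| = 0.01797 A, ∠I = -115.6°.

I = 0.01797∠-115.6° A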